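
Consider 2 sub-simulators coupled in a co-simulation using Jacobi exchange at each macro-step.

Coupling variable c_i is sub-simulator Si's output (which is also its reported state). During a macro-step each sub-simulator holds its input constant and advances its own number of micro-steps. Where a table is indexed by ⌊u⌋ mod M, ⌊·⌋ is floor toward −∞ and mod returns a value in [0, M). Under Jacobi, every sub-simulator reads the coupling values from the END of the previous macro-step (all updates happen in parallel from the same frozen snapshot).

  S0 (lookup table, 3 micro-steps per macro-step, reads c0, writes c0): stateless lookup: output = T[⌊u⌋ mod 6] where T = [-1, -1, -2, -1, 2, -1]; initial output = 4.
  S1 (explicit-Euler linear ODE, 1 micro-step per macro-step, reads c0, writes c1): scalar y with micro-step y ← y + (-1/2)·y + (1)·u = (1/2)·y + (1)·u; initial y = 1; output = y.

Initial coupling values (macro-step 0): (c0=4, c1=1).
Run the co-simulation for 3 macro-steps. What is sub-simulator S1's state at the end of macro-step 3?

S1 state at macro-step 3 = 1/8

macro 1: S0 reads c0=4 → after 3×micro: 2; S1 reads c0=4 → after 1×micro: 9/2 ⇒ (c0=2, c1=9/2)
macro 2: S0 reads c0=2 → after 3×micro: -2; S1 reads c0=2 → after 1×micro: 17/4 ⇒ (c0=-2, c1=17/4)
macro 3: S0 reads c0=-2 → after 3×micro: 2; S1 reads c0=-2 → after 1×micro: 1/8 ⇒ (c0=2, c1=1/8)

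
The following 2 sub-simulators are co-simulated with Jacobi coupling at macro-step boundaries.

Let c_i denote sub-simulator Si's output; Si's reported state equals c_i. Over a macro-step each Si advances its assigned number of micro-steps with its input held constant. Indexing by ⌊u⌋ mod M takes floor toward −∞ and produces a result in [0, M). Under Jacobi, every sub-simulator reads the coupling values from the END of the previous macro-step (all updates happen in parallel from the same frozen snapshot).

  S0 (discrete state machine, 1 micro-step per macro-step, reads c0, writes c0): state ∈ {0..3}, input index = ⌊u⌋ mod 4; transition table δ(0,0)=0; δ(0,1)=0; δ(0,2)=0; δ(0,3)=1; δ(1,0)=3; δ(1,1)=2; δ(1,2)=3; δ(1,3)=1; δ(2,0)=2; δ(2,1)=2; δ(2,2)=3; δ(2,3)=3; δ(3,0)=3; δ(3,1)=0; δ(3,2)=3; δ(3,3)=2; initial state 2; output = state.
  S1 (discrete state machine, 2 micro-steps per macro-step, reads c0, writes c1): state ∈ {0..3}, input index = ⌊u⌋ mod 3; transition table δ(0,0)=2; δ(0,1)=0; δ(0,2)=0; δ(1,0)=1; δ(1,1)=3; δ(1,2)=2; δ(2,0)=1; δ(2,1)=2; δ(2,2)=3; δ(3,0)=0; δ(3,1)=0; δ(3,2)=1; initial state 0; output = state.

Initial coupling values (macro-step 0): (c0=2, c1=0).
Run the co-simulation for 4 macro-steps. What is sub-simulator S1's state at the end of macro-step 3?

S1 state at macro-step 3 = 3

macro 1: S0 reads c0=2 → after 1×micro: 3; S1 reads c0=2 → after 2×micro: 0 ⇒ (c0=3, c1=0)
macro 2: S0 reads c0=3 → after 1×micro: 2; S1 reads c0=3 → after 2×micro: 1 ⇒ (c0=2, c1=1)
macro 3: S0 reads c0=2 → after 1×micro: 3; S1 reads c0=2 → after 2×micro: 3 ⇒ (c0=3, c1=3)
macro 4: S0 reads c0=3 → after 1×micro: 2; S1 reads c0=3 → after 2×micro: 2 ⇒ (c0=2, c1=2)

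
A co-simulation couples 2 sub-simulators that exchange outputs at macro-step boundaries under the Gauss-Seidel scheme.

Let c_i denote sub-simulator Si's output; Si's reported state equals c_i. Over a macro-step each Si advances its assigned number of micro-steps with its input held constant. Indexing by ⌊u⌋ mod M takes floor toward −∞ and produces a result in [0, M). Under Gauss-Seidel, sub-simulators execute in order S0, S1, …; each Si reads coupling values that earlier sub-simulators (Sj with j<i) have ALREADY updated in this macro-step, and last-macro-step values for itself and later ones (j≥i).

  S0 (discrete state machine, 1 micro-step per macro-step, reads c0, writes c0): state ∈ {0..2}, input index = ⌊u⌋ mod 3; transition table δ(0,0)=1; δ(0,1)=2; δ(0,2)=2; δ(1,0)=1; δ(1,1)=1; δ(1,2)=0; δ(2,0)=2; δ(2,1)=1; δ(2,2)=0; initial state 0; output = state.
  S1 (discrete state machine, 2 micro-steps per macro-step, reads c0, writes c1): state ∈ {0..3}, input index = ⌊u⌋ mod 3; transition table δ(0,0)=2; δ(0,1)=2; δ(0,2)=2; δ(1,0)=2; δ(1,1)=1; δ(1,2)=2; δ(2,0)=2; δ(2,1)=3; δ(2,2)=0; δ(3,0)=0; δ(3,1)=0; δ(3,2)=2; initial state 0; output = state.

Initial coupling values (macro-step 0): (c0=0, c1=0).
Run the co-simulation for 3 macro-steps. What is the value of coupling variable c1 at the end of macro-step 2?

c1 at macro-step 2 = 2

macro 1: S0 reads c0=0 → after 1×micro: 1; S1 reads c0=1 → after 2×micro: 3 ⇒ (c0=1, c1=3)
macro 2: S0 reads c0=1 → after 1×micro: 1; S1 reads c0=1 → after 2×micro: 2 ⇒ (c0=1, c1=2)
macro 3: S0 reads c0=1 → after 1×micro: 1; S1 reads c0=1 → after 2×micro: 0 ⇒ (c0=1, c1=0)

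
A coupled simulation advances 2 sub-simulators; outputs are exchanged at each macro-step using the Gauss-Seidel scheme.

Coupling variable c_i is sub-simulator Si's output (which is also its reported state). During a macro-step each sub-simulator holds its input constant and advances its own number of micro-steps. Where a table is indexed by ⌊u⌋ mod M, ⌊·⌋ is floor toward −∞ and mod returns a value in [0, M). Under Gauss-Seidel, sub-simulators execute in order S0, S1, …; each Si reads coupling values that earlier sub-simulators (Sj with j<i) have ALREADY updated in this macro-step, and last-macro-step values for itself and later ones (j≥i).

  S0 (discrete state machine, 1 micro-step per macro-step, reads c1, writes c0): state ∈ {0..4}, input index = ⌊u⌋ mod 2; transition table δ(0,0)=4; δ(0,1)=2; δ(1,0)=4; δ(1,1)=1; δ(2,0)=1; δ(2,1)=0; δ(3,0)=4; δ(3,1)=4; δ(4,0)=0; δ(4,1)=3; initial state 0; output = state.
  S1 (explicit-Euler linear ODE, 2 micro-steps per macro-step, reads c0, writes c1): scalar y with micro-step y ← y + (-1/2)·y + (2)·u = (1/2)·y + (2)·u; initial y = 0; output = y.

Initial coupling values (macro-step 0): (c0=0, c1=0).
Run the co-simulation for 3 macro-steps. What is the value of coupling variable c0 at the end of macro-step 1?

c0 at macro-step 1 = 4

macro 1: S0 reads c1=0 → after 1×micro: 4; S1 reads c0=4 → after 2×micro: 12 ⇒ (c0=4, c1=12)
macro 2: S0 reads c1=12 → after 1×micro: 0; S1 reads c0=0 → after 2×micro: 3 ⇒ (c0=0, c1=3)
macro 3: S0 reads c1=3 → after 1×micro: 2; S1 reads c0=2 → after 2×micro: 27/4 ⇒ (c0=2, c1=27/4)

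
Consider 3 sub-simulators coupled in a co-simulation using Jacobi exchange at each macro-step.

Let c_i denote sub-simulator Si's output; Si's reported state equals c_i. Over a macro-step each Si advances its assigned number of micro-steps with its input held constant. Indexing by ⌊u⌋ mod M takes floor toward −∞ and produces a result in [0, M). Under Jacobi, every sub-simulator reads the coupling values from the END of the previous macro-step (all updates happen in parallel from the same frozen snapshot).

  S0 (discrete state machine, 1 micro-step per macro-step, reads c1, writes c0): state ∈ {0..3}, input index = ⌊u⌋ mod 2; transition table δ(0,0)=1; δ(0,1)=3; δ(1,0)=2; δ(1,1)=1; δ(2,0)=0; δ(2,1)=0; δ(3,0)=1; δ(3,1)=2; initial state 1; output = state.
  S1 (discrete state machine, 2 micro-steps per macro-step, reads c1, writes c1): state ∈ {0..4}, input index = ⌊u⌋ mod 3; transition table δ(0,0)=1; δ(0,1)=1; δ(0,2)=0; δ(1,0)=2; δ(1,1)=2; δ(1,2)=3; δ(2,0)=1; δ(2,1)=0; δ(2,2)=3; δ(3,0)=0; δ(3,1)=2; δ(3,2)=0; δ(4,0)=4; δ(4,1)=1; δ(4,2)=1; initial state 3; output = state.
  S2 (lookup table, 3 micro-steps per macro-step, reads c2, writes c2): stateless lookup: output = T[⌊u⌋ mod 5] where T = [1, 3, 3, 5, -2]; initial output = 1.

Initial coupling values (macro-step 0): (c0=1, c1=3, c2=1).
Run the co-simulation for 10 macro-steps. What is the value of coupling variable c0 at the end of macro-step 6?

macro 1: S0 reads c1=3 → after 1×micro: 1; S1 reads c1=3 → after 2×micro: 1; S2 reads c2=1 → after 3×micro: 3 ⇒ (c0=1, c1=1, c2=3)
macro 2: S0 reads c1=1 → after 1×micro: 1; S1 reads c1=1 → after 2×micro: 0; S2 reads c2=3 → after 3×micro: 5 ⇒ (c0=1, c1=0, c2=5)
macro 3: S0 reads c1=0 → after 1×micro: 2; S1 reads c1=0 → after 2×micro: 2; S2 reads c2=5 → after 3×micro: 1 ⇒ (c0=2, c1=2, c2=1)
macro 4: S0 reads c1=2 → after 1×micro: 0; S1 reads c1=2 → after 2×micro: 0; S2 reads c2=1 → after 3×micro: 3 ⇒ (c0=0, c1=0, c2=3)
macro 5: S0 reads c1=0 → after 1×micro: 1; S1 reads c1=0 → after 2×micro: 2; S2 reads c2=3 → after 3×micro: 5 ⇒ (c0=1, c1=2, c2=5)
macro 6: S0 reads c1=2 → after 1×micro: 2; S1 reads c1=2 → after 2×micro: 0; S2 reads c2=5 → after 3×micro: 1 ⇒ (c0=2, c1=0, c2=1)
macro 7: S0 reads c1=0 → after 1×micro: 0; S1 reads c1=0 → after 2×micro: 2; S2 reads c2=1 → after 3×micro: 3 ⇒ (c0=0, c1=2, c2=3)
macro 8: S0 reads c1=2 → after 1×micro: 1; S1 reads c1=2 → after 2×micro: 0; S2 reads c2=3 → after 3×micro: 5 ⇒ (c0=1, c1=0, c2=5)
macro 9: S0 reads c1=0 → after 1×micro: 2; S1 reads c1=0 → after 2×micro: 2; S2 reads c2=5 → after 3×micro: 1 ⇒ (c0=2, c1=2, c2=1)
macro 10: S0 reads c1=2 → after 1×micro: 0; S1 reads c1=2 → after 2×micro: 0; S2 reads c2=1 → after 3×micro: 3 ⇒ (c0=0, c1=0, c2=3)

c0 at macro-step 6 = 2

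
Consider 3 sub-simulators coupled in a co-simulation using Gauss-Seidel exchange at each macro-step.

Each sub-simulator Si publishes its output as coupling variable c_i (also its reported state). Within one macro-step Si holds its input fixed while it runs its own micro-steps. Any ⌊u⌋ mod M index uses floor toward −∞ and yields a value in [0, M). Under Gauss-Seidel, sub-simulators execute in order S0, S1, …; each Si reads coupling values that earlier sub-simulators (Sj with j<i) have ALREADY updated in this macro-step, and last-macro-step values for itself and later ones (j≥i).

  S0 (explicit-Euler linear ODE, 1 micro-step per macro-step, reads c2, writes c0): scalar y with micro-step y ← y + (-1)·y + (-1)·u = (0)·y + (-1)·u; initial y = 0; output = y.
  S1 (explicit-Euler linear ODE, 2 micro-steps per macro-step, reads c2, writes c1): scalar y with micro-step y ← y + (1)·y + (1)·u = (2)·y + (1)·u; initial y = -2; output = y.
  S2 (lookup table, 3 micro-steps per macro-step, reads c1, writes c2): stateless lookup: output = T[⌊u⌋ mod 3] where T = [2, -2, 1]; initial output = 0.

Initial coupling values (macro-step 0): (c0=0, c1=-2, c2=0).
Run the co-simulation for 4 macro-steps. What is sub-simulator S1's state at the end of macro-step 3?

S1 state at macro-step 3 = -158

macro 1: S0 reads c2=0 → after 1×micro: 0; S1 reads c2=0 → after 2×micro: -8; S2 reads c1=-8 → after 3×micro: -2 ⇒ (c0=0, c1=-8, c2=-2)
macro 2: S0 reads c2=-2 → after 1×micro: 2; S1 reads c2=-2 → after 2×micro: -38; S2 reads c1=-38 → after 3×micro: -2 ⇒ (c0=2, c1=-38, c2=-2)
macro 3: S0 reads c2=-2 → after 1×micro: 2; S1 reads c2=-2 → after 2×micro: -158; S2 reads c1=-158 → after 3×micro: -2 ⇒ (c0=2, c1=-158, c2=-2)
macro 4: S0 reads c2=-2 → after 1×micro: 2; S1 reads c2=-2 → after 2×micro: -638; S2 reads c1=-638 → after 3×micro: -2 ⇒ (c0=2, c1=-638, c2=-2)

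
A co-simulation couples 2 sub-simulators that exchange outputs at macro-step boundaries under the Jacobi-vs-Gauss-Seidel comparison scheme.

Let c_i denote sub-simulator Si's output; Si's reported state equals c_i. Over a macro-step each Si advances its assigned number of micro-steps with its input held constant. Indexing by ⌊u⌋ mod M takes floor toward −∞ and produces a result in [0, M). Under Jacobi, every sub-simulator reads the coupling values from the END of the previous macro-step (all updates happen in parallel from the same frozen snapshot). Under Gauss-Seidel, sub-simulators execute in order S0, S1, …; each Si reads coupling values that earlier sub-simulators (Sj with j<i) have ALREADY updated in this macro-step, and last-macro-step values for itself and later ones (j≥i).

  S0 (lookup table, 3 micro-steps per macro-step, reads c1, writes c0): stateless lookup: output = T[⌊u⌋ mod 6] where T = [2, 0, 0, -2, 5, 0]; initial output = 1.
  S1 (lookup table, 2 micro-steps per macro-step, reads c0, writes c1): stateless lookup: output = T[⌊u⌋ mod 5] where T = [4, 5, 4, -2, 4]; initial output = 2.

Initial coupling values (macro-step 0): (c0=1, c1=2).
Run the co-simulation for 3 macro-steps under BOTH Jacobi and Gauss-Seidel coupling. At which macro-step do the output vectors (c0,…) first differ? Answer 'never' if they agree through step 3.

[Jacobi] macro 1: S0 reads c1=2 → after 3×micro: 0; S1 reads c0=1 → after 2×micro: 5 ⇒ (c0=0, c1=5)
[Jacobi] macro 2: S0 reads c1=5 → after 3×micro: 0; S1 reads c0=0 → after 2×micro: 4 ⇒ (c0=0, c1=4)
[Jacobi] macro 3: S0 reads c1=4 → after 3×micro: 5; S1 reads c0=0 → after 2×micro: 4 ⇒ (c0=5, c1=4)
[Gauss-Seidel] macro 1: S0 reads c1=2 → after 3×micro: 0; S1 reads c0=0 → after 2×micro: 4 ⇒ (c0=0, c1=4)
[Gauss-Seidel] macro 2: S0 reads c1=4 → after 3×micro: 5; S1 reads c0=5 → after 2×micro: 4 ⇒ (c0=5, c1=4)
[Gauss-Seidel] macro 3: S0 reads c1=4 → after 3×micro: 5; S1 reads c0=5 → after 2×micro: 4 ⇒ (c0=5, c1=4)

first divergence at macro-step: 1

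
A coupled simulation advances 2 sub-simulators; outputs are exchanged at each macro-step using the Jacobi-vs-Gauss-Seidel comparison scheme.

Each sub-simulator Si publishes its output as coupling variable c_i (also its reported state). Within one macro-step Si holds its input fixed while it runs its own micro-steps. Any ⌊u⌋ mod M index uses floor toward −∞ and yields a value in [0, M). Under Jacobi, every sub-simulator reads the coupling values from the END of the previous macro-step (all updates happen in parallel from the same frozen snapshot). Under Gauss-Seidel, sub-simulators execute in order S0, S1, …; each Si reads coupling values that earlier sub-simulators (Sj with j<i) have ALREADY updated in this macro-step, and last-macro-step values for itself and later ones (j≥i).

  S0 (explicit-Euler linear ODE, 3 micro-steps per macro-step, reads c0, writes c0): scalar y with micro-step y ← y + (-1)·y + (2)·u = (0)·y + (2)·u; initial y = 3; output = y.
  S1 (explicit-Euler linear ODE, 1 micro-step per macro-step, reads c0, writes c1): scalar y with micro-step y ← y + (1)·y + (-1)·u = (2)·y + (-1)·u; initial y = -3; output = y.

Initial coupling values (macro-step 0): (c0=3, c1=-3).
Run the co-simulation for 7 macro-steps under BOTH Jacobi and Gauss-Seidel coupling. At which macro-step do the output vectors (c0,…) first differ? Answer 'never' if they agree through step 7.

first divergence at macro-step: 1

[Jacobi] macro 1: S0 reads c0=3 → after 3×micro: 6; S1 reads c0=3 → after 1×micro: -9 ⇒ (c0=6, c1=-9)
[Jacobi] macro 2: S0 reads c0=6 → after 3×micro: 12; S1 reads c0=6 → after 1×micro: -24 ⇒ (c0=12, c1=-24)
[Jacobi] macro 3: S0 reads c0=12 → after 3×micro: 24; S1 reads c0=12 → after 1×micro: -60 ⇒ (c0=24, c1=-60)
[Jacobi] macro 4: S0 reads c0=24 → after 3×micro: 48; S1 reads c0=24 → after 1×micro: -144 ⇒ (c0=48, c1=-144)
[Jacobi] macro 5: S0 reads c0=48 → after 3×micro: 96; S1 reads c0=48 → after 1×micro: -336 ⇒ (c0=96, c1=-336)
[Jacobi] macro 6: S0 reads c0=96 → after 3×micro: 192; S1 reads c0=96 → after 1×micro: -768 ⇒ (c0=192, c1=-768)
[Jacobi] macro 7: S0 reads c0=192 → after 3×micro: 384; S1 reads c0=192 → after 1×micro: -1728 ⇒ (c0=384, c1=-1728)
[Gauss-Seidel] macro 1: S0 reads c0=3 → after 3×micro: 6; S1 reads c0=6 → after 1×micro: -12 ⇒ (c0=6, c1=-12)
[Gauss-Seidel] macro 2: S0 reads c0=6 → after 3×micro: 12; S1 reads c0=12 → after 1×micro: -36 ⇒ (c0=12, c1=-36)
[Gauss-Seidel] macro 3: S0 reads c0=12 → after 3×micro: 24; S1 reads c0=24 → after 1×micro: -96 ⇒ (c0=24, c1=-96)
[Gauss-Seidel] macro 4: S0 reads c0=24 → after 3×micro: 48; S1 reads c0=48 → after 1×micro: -240 ⇒ (c0=48, c1=-240)
[Gauss-Seidel] macro 5: S0 reads c0=48 → after 3×micro: 96; S1 reads c0=96 → after 1×micro: -576 ⇒ (c0=96, c1=-576)
[Gauss-Seidel] macro 6: S0 reads c0=96 → after 3×micro: 192; S1 reads c0=192 → after 1×micro: -1344 ⇒ (c0=192, c1=-1344)
[Gauss-Seidel] macro 7: S0 reads c0=192 → after 3×micro: 384; S1 reads c0=384 → after 1×micro: -3072 ⇒ (c0=384, c1=-3072)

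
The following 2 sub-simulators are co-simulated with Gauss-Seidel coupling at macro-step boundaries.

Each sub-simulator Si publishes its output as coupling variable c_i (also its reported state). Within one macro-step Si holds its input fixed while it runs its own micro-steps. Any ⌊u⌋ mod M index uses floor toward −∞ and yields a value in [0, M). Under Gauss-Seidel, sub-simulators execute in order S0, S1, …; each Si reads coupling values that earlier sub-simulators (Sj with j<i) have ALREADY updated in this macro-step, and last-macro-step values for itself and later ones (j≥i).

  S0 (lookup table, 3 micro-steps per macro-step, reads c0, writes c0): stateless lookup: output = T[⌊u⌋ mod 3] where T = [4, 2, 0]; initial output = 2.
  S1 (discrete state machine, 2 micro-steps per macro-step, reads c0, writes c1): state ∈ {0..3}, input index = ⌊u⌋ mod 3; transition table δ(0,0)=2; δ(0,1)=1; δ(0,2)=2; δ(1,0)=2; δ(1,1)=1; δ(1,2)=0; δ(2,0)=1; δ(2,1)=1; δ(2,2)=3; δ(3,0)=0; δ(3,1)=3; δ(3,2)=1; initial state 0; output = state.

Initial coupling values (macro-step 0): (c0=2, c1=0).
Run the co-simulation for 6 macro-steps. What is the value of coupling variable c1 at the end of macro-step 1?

macro 1: S0 reads c0=2 → after 3×micro: 0; S1 reads c0=0 → after 2×micro: 1 ⇒ (c0=0, c1=1)
macro 2: S0 reads c0=0 → after 3×micro: 4; S1 reads c0=4 → after 2×micro: 1 ⇒ (c0=4, c1=1)
macro 3: S0 reads c0=4 → after 3×micro: 2; S1 reads c0=2 → after 2×micro: 2 ⇒ (c0=2, c1=2)
macro 4: S0 reads c0=2 → after 3×micro: 0; S1 reads c0=0 → after 2×micro: 2 ⇒ (c0=0, c1=2)
macro 5: S0 reads c0=0 → after 3×micro: 4; S1 reads c0=4 → after 2×micro: 1 ⇒ (c0=4, c1=1)
macro 6: S0 reads c0=4 → after 3×micro: 2; S1 reads c0=2 → after 2×micro: 2 ⇒ (c0=2, c1=2)

c1 at macro-step 1 = 1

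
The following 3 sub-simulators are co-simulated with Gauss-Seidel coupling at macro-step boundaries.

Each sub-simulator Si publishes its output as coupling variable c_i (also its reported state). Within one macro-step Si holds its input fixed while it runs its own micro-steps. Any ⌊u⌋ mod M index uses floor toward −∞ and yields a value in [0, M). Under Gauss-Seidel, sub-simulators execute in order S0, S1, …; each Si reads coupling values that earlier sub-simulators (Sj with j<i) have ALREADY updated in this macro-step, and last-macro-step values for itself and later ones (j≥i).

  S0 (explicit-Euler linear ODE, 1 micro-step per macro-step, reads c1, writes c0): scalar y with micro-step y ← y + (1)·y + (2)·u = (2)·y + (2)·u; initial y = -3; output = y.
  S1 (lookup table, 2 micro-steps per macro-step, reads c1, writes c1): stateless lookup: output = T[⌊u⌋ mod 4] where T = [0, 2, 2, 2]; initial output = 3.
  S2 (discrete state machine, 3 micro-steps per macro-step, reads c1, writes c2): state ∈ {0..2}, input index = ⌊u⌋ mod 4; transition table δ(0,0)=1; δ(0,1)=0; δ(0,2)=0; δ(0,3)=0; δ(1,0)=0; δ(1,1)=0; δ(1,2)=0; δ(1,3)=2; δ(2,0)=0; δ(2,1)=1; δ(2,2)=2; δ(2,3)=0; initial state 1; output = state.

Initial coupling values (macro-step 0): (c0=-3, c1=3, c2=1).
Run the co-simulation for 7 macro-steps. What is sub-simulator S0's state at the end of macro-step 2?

S0 state at macro-step 2 = 4

macro 1: S0 reads c1=3 → after 1×micro: 0; S1 reads c1=3 → after 2×micro: 2; S2 reads c1=2 → after 3×micro: 0 ⇒ (c0=0, c1=2, c2=0)
macro 2: S0 reads c1=2 → after 1×micro: 4; S1 reads c1=2 → after 2×micro: 2; S2 reads c1=2 → after 3×micro: 0 ⇒ (c0=4, c1=2, c2=0)
macro 3: S0 reads c1=2 → after 1×micro: 12; S1 reads c1=2 → after 2×micro: 2; S2 reads c1=2 → after 3×micro: 0 ⇒ (c0=12, c1=2, c2=0)
macro 4: S0 reads c1=2 → after 1×micro: 28; S1 reads c1=2 → after 2×micro: 2; S2 reads c1=2 → after 3×micro: 0 ⇒ (c0=28, c1=2, c2=0)
macro 5: S0 reads c1=2 → after 1×micro: 60; S1 reads c1=2 → after 2×micro: 2; S2 reads c1=2 → after 3×micro: 0 ⇒ (c0=60, c1=2, c2=0)
macro 6: S0 reads c1=2 → after 1×micro: 124; S1 reads c1=2 → after 2×micro: 2; S2 reads c1=2 → after 3×micro: 0 ⇒ (c0=124, c1=2, c2=0)
macro 7: S0 reads c1=2 → after 1×micro: 252; S1 reads c1=2 → after 2×micro: 2; S2 reads c1=2 → after 3×micro: 0 ⇒ (c0=252, c1=2, c2=0)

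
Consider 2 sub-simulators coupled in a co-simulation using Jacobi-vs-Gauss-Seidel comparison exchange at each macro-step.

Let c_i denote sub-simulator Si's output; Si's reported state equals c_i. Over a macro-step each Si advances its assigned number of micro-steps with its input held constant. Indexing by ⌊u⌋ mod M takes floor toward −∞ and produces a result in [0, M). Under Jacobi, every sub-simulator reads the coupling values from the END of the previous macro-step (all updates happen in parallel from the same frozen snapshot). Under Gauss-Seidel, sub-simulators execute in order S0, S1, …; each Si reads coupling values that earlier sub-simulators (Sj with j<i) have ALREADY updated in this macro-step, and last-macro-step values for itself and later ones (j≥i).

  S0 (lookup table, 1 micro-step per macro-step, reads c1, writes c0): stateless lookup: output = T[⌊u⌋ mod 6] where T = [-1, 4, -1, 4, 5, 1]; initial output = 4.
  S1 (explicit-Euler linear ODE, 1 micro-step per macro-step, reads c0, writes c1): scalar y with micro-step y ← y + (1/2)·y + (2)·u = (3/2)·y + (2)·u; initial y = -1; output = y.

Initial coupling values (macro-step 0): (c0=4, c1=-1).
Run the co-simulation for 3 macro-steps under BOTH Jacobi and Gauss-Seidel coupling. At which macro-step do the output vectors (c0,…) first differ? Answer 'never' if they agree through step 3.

[Jacobi] macro 1: S0 reads c1=-1 → after 1×micro: 1; S1 reads c0=4 → after 1×micro: 13/2 ⇒ (c0=1, c1=13/2)
[Jacobi] macro 2: S0 reads c1=13/2 → after 1×micro: -1; S1 reads c0=1 → after 1×micro: 47/4 ⇒ (c0=-1, c1=47/4)
[Jacobi] macro 3: S0 reads c1=47/4 → after 1×micro: 1; S1 reads c0=-1 → after 1×micro: 125/8 ⇒ (c0=1, c1=125/8)
[Gauss-Seidel] macro 1: S0 reads c1=-1 → after 1×micro: 1; S1 reads c0=1 → after 1×micro: 1/2 ⇒ (c0=1, c1=1/2)
[Gauss-Seidel] macro 2: S0 reads c1=1/2 → after 1×micro: -1; S1 reads c0=-1 → after 1×micro: -5/4 ⇒ (c0=-1, c1=-5/4)
[Gauss-Seidel] macro 3: S0 reads c1=-5/4 → after 1×micro: 5; S1 reads c0=5 → after 1×micro: 65/8 ⇒ (c0=5, c1=65/8)

first divergence at macro-step: 1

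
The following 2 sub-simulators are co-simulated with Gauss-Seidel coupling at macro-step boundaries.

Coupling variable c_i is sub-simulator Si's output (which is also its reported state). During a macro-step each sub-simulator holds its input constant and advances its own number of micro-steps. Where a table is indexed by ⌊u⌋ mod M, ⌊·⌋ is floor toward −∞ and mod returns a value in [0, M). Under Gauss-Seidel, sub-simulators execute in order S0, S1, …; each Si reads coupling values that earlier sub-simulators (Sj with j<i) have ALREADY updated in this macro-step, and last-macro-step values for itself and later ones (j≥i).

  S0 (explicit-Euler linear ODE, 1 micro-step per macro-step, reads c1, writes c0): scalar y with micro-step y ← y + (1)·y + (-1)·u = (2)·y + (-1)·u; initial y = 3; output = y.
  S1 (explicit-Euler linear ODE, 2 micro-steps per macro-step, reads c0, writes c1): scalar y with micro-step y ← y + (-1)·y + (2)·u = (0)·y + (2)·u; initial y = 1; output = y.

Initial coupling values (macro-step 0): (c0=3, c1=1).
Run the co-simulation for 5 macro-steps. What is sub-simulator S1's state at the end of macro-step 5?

macro 1: S0 reads c1=1 → after 1×micro: 5; S1 reads c0=5 → after 2×micro: 10 ⇒ (c0=5, c1=10)
macro 2: S0 reads c1=10 → after 1×micro: 0; S1 reads c0=0 → after 2×micro: 0 ⇒ (c0=0, c1=0)
macro 3: S0 reads c1=0 → after 1×micro: 0; S1 reads c0=0 → after 2×micro: 0 ⇒ (c0=0, c1=0)
macro 4: S0 reads c1=0 → after 1×micro: 0; S1 reads c0=0 → after 2×micro: 0 ⇒ (c0=0, c1=0)
macro 5: S0 reads c1=0 → after 1×micro: 0; S1 reads c0=0 → after 2×micro: 0 ⇒ (c0=0, c1=0)

S1 state at macro-step 5 = 0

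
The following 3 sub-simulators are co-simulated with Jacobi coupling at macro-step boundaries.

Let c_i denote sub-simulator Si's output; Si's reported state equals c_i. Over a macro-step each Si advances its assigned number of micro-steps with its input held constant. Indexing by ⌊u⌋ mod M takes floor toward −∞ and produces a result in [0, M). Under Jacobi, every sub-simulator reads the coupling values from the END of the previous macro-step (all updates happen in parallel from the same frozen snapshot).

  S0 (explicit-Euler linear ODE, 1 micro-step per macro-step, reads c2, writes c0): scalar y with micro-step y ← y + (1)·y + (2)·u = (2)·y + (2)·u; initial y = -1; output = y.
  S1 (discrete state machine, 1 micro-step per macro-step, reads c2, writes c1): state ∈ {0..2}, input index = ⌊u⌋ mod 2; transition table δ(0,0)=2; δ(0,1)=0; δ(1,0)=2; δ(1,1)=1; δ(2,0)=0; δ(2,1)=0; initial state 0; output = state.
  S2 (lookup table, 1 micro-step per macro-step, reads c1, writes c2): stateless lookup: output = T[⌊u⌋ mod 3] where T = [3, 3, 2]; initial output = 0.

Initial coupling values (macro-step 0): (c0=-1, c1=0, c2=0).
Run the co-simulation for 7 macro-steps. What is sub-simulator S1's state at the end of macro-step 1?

S1 state at macro-step 1 = 2

macro 1: S0 reads c2=0 → after 1×micro: -2; S1 reads c2=0 → after 1×micro: 2; S2 reads c1=0 → after 1×micro: 3 ⇒ (c0=-2, c1=2, c2=3)
macro 2: S0 reads c2=3 → after 1×micro: 2; S1 reads c2=3 → after 1×micro: 0; S2 reads c1=2 → after 1×micro: 2 ⇒ (c0=2, c1=0, c2=2)
macro 3: S0 reads c2=2 → after 1×micro: 8; S1 reads c2=2 → after 1×micro: 2; S2 reads c1=0 → after 1×micro: 3 ⇒ (c0=8, c1=2, c2=3)
macro 4: S0 reads c2=3 → after 1×micro: 22; S1 reads c2=3 → after 1×micro: 0; S2 reads c1=2 → after 1×micro: 2 ⇒ (c0=22, c1=0, c2=2)
macro 5: S0 reads c2=2 → after 1×micro: 48; S1 reads c2=2 → after 1×micro: 2; S2 reads c1=0 → after 1×micro: 3 ⇒ (c0=48, c1=2, c2=3)
macro 6: S0 reads c2=3 → after 1×micro: 102; S1 reads c2=3 → after 1×micro: 0; S2 reads c1=2 → after 1×micro: 2 ⇒ (c0=102, c1=0, c2=2)
macro 7: S0 reads c2=2 → after 1×micro: 208; S1 reads c2=2 → after 1×micro: 2; S2 reads c1=0 → after 1×micro: 3 ⇒ (c0=208, c1=2, c2=3)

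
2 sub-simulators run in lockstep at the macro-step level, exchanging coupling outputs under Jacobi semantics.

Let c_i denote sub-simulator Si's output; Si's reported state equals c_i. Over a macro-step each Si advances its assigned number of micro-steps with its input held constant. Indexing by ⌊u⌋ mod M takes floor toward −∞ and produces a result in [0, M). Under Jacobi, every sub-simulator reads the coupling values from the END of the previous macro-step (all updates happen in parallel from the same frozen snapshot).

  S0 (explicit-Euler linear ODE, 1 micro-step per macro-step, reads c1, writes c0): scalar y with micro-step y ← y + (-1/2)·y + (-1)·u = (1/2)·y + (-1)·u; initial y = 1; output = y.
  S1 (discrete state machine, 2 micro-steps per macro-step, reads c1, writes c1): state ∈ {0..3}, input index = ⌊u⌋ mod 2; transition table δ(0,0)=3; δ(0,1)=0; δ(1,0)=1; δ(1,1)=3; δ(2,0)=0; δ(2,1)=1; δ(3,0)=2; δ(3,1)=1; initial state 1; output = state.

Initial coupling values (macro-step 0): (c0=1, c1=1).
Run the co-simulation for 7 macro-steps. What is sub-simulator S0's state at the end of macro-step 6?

macro 1: S0 reads c1=1 → after 1×micro: -1/2; S1 reads c1=1 → after 2×micro: 1 ⇒ (c0=-1/2, c1=1)
macro 2: S0 reads c1=1 → after 1×micro: -5/4; S1 reads c1=1 → after 2×micro: 1 ⇒ (c0=-5/4, c1=1)
macro 3: S0 reads c1=1 → after 1×micro: -13/8; S1 reads c1=1 → after 2×micro: 1 ⇒ (c0=-13/8, c1=1)
macro 4: S0 reads c1=1 → after 1×micro: -29/16; S1 reads c1=1 → after 2×micro: 1 ⇒ (c0=-29/16, c1=1)
macro 5: S0 reads c1=1 → after 1×micro: -61/32; S1 reads c1=1 → after 2×micro: 1 ⇒ (c0=-61/32, c1=1)
macro 6: S0 reads c1=1 → after 1×micro: -125/64; S1 reads c1=1 → after 2×micro: 1 ⇒ (c0=-125/64, c1=1)
macro 7: S0 reads c1=1 → after 1×micro: -253/128; S1 reads c1=1 → after 2×micro: 1 ⇒ (c0=-253/128, c1=1)

S0 state at macro-step 6 = -125/64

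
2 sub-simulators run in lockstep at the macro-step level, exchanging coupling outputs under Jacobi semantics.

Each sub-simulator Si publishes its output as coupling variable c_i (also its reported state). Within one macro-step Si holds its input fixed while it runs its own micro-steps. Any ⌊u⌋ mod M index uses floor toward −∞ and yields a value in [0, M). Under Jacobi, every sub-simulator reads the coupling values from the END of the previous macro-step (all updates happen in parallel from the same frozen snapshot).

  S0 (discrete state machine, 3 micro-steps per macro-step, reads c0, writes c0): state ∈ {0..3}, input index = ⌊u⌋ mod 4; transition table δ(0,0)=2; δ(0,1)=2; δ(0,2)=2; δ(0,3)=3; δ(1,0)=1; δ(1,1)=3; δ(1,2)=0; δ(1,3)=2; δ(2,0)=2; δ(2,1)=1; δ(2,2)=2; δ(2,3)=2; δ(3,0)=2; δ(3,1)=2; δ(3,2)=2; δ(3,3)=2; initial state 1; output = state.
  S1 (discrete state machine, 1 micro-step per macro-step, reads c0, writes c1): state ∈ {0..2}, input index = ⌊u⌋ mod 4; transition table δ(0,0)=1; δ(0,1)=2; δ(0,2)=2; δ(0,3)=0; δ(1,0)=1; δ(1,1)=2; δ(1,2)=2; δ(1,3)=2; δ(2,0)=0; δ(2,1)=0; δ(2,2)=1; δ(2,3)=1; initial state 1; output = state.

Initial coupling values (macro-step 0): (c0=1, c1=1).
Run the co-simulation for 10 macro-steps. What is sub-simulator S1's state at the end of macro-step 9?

S1 state at macro-step 9 = 2

macro 1: S0 reads c0=1 → after 3×micro: 1; S1 reads c0=1 → after 1×micro: 2 ⇒ (c0=1, c1=2)
macro 2: S0 reads c0=1 → after 3×micro: 1; S1 reads c0=1 → after 1×micro: 0 ⇒ (c0=1, c1=0)
macro 3: S0 reads c0=1 → after 3×micro: 1; S1 reads c0=1 → after 1×micro: 2 ⇒ (c0=1, c1=2)
macro 4: S0 reads c0=1 → after 3×micro: 1; S1 reads c0=1 → after 1×micro: 0 ⇒ (c0=1, c1=0)
macro 5: S0 reads c0=1 → after 3×micro: 1; S1 reads c0=1 → after 1×micro: 2 ⇒ (c0=1, c1=2)
macro 6: S0 reads c0=1 → after 3×micro: 1; S1 reads c0=1 → after 1×micro: 0 ⇒ (c0=1, c1=0)
macro 7: S0 reads c0=1 → after 3×micro: 1; S1 reads c0=1 → after 1×micro: 2 ⇒ (c0=1, c1=2)
macro 8: S0 reads c0=1 → after 3×micro: 1; S1 reads c0=1 → after 1×micro: 0 ⇒ (c0=1, c1=0)
macro 9: S0 reads c0=1 → after 3×micro: 1; S1 reads c0=1 → after 1×micro: 2 ⇒ (c0=1, c1=2)
macro 10: S0 reads c0=1 → after 3×micro: 1; S1 reads c0=1 → after 1×micro: 0 ⇒ (c0=1, c1=0)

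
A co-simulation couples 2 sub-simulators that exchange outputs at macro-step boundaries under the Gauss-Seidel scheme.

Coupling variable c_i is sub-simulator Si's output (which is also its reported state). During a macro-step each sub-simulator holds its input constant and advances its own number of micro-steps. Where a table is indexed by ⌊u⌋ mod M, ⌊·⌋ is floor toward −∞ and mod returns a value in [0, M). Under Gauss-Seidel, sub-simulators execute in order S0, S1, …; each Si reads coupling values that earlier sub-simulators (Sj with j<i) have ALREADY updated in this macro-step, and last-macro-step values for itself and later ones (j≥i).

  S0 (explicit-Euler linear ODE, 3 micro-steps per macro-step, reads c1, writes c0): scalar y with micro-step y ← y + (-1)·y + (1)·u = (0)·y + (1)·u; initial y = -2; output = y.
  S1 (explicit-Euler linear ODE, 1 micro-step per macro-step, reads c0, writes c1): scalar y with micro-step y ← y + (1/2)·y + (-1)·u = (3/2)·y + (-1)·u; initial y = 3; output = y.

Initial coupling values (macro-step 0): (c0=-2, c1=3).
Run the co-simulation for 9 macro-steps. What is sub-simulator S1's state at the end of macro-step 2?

macro 1: S0 reads c1=3 → after 3×micro: 3; S1 reads c0=3 → after 1×micro: 3/2 ⇒ (c0=3, c1=3/2)
macro 2: S0 reads c1=3/2 → after 3×micro: 3/2; S1 reads c0=3/2 → after 1×micro: 3/4 ⇒ (c0=3/2, c1=3/4)
macro 3: S0 reads c1=3/4 → after 3×micro: 3/4; S1 reads c0=3/4 → after 1×micro: 3/8 ⇒ (c0=3/4, c1=3/8)
macro 4: S0 reads c1=3/8 → after 3×micro: 3/8; S1 reads c0=3/8 → after 1×micro: 3/16 ⇒ (c0=3/8, c1=3/16)
macro 5: S0 reads c1=3/16 → after 3×micro: 3/16; S1 reads c0=3/16 → after 1×micro: 3/32 ⇒ (c0=3/16, c1=3/32)
macro 6: S0 reads c1=3/32 → after 3×micro: 3/32; S1 reads c0=3/32 → after 1×micro: 3/64 ⇒ (c0=3/32, c1=3/64)
macro 7: S0 reads c1=3/64 → after 3×micro: 3/64; S1 reads c0=3/64 → after 1×micro: 3/128 ⇒ (c0=3/64, c1=3/128)
macro 8: S0 reads c1=3/128 → after 3×micro: 3/128; S1 reads c0=3/128 → after 1×micro: 3/256 ⇒ (c0=3/128, c1=3/256)
macro 9: S0 reads c1=3/256 → after 3×micro: 3/256; S1 reads c0=3/256 → after 1×micro: 3/512 ⇒ (c0=3/256, c1=3/512)

S1 state at macro-step 2 = 3/4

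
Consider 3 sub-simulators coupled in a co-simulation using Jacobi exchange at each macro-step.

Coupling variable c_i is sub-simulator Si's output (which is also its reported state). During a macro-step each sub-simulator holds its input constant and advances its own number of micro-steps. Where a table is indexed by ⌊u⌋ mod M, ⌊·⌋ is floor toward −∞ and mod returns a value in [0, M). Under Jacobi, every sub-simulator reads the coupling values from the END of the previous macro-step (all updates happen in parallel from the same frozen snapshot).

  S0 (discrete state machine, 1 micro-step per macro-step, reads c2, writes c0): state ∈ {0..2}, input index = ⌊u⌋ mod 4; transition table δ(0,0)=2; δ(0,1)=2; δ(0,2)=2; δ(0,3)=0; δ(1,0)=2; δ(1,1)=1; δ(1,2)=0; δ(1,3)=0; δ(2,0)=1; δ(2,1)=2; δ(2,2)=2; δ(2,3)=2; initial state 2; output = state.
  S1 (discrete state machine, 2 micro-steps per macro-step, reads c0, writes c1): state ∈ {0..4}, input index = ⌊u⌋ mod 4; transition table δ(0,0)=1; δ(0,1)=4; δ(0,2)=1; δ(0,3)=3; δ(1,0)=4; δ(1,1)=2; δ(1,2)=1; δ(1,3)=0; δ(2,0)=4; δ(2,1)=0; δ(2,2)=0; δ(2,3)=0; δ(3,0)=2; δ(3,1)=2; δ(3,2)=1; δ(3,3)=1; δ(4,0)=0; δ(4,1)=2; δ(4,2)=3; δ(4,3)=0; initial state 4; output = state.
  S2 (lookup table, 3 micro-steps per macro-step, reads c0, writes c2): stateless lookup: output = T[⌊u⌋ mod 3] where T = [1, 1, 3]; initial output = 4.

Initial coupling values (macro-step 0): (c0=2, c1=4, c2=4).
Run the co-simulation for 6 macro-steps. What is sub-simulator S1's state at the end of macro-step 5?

macro 1: S0 reads c2=4 → after 1×micro: 1; S1 reads c0=2 → after 2×micro: 1; S2 reads c0=2 → after 3×micro: 3 ⇒ (c0=1, c1=1, c2=3)
macro 2: S0 reads c2=3 → after 1×micro: 0; S1 reads c0=1 → after 2×micro: 0; S2 reads c0=1 → after 3×micro: 1 ⇒ (c0=0, c1=0, c2=1)
macro 3: S0 reads c2=1 → after 1×micro: 2; S1 reads c0=0 → after 2×micro: 4; S2 reads c0=0 → after 3×micro: 1 ⇒ (c0=2, c1=4, c2=1)
macro 4: S0 reads c2=1 → after 1×micro: 2; S1 reads c0=2 → after 2×micro: 1; S2 reads c0=2 → after 3×micro: 3 ⇒ (c0=2, c1=1, c2=3)
macro 5: S0 reads c2=3 → after 1×micro: 2; S1 reads c0=2 → after 2×micro: 1; S2 reads c0=2 → after 3×micro: 3 ⇒ (c0=2, c1=1, c2=3)
macro 6: S0 reads c2=3 → after 1×micro: 2; S1 reads c0=2 → after 2×micro: 1; S2 reads c0=2 → after 3×micro: 3 ⇒ (c0=2, c1=1, c2=3)

S1 state at macro-step 5 = 1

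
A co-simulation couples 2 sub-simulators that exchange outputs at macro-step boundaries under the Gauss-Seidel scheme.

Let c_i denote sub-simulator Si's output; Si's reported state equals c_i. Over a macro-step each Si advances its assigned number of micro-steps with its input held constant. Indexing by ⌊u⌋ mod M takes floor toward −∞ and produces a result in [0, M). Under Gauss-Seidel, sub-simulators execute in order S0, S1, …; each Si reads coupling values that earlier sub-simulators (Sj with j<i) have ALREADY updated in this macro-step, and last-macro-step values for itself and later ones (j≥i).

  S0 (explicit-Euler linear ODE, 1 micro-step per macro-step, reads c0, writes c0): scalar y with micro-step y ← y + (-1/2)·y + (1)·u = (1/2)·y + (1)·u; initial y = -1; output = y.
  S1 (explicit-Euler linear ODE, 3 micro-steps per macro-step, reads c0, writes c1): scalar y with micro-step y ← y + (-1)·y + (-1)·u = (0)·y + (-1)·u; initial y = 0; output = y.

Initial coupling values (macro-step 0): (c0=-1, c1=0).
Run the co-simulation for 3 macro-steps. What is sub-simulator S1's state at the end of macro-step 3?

S1 state at macro-step 3 = 27/8

macro 1: S0 reads c0=-1 → after 1×micro: -3/2; S1 reads c0=-3/2 → after 3×micro: 3/2 ⇒ (c0=-3/2, c1=3/2)
macro 2: S0 reads c0=-3/2 → after 1×micro: -9/4; S1 reads c0=-9/4 → after 3×micro: 9/4 ⇒ (c0=-9/4, c1=9/4)
macro 3: S0 reads c0=-9/4 → after 1×micro: -27/8; S1 reads c0=-27/8 → after 3×micro: 27/8 ⇒ (c0=-27/8, c1=27/8)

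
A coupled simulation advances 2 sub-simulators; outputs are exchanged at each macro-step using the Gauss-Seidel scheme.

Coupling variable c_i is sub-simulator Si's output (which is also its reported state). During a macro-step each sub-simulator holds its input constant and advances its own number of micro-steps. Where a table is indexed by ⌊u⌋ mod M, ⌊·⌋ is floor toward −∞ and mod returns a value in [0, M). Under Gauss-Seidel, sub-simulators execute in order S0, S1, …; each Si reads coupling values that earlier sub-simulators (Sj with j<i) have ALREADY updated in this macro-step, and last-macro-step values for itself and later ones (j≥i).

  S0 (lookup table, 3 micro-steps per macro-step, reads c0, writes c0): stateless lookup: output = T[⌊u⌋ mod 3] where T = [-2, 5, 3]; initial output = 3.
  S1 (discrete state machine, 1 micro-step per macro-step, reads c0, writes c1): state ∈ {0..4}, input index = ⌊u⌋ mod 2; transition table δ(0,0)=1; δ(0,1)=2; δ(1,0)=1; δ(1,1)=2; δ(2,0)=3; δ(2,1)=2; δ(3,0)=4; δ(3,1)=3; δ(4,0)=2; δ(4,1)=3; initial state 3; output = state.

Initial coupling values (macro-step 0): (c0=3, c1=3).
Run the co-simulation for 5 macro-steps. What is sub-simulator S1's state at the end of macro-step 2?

macro 1: S0 reads c0=3 → after 3×micro: -2; S1 reads c0=-2 → after 1×micro: 4 ⇒ (c0=-2, c1=4)
macro 2: S0 reads c0=-2 → after 3×micro: 5; S1 reads c0=5 → after 1×micro: 3 ⇒ (c0=5, c1=3)
macro 3: S0 reads c0=5 → after 3×micro: 3; S1 reads c0=3 → after 1×micro: 3 ⇒ (c0=3, c1=3)
macro 4: S0 reads c0=3 → after 3×micro: -2; S1 reads c0=-2 → after 1×micro: 4 ⇒ (c0=-2, c1=4)
macro 5: S0 reads c0=-2 → after 3×micro: 5; S1 reads c0=5 → after 1×micro: 3 ⇒ (c0=5, c1=3)

S1 state at macro-step 2 = 3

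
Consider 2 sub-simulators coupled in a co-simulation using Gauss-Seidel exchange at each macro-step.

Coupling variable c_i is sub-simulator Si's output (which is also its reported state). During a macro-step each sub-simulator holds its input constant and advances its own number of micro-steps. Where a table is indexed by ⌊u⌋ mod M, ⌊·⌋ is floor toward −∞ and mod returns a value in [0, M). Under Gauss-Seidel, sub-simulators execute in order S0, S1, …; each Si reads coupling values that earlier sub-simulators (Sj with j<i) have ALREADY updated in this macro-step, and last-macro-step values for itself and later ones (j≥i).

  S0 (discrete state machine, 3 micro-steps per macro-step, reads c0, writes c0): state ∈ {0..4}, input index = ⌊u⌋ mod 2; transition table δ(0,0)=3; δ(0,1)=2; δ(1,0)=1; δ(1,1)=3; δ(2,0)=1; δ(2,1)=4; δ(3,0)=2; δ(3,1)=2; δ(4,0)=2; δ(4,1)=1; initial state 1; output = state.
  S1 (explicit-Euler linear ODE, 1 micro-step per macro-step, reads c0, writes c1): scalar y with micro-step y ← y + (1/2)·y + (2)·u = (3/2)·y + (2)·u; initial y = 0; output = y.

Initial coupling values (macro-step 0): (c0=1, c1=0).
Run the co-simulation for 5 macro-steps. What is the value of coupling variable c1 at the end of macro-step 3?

c1 at macro-step 3 = 29

macro 1: S0 reads c0=1 → after 3×micro: 4; S1 reads c0=4 → after 1×micro: 8 ⇒ (c0=4, c1=8)
macro 2: S0 reads c0=4 → after 3×micro: 1; S1 reads c0=1 → after 1×micro: 14 ⇒ (c0=1, c1=14)
macro 3: S0 reads c0=1 → after 3×micro: 4; S1 reads c0=4 → after 1×micro: 29 ⇒ (c0=4, c1=29)
macro 4: S0 reads c0=4 → after 3×micro: 1; S1 reads c0=1 → after 1×micro: 91/2 ⇒ (c0=1, c1=91/2)
macro 5: S0 reads c0=1 → after 3×micro: 4; S1 reads c0=4 → after 1×micro: 305/4 ⇒ (c0=4, c1=305/4)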